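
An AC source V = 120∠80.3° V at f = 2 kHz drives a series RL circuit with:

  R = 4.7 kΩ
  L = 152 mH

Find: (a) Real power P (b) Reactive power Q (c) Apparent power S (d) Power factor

Step 1 — Angular frequency: ω = 2π·f = 2π·2000 = 1.257e+04 rad/s.
Step 2 — Component impedances:
  R: Z = R = 4700 Ω
  L: Z = jωL = j·1.257e+04·0.152 = 0 + j1910 Ω
Step 3 — Series combination: Z_total = R + L = 4700 + j1910 Ω = 5073∠22.1° Ω.
Step 4 — Source phasor: V = 120∠80.3° V = 20.22 + j118.3 V.
Step 5 — Current: I = V / Z = 0.01247 + j0.0201 A = 0.02365∠58.2° A.
Step 6 — Complex power: S = V·I* = 2.63 + j1.069 VA.
Step 7 — Real power: P = Re(S) = 2.63 W.
Step 8 — Reactive power: Q = Im(S) = 1.069 VAR.
Step 9 — Apparent power: |S| = 2.838 VA.
Step 10 — Power factor: PF = P/|S| = 0.9264 (lagging).

(a) P = 2.63 W  (b) Q = 1.069 VAR  (c) S = 2.838 VA  (d) PF = 0.9264 (lagging)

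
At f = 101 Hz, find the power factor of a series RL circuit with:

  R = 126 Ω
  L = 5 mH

Step 1 — Angular frequency: ω = 2π·f = 2π·101 = 634.6 rad/s.
Step 2 — Component impedances:
  R: Z = R = 126 Ω
  L: Z = jωL = j·634.6·0.005 = 0 + j3.173 Ω
Step 3 — Series combination: Z_total = R + L = 126 + j3.173 Ω = 126∠1.4° Ω.
Step 4 — Power factor: PF = cos(φ) = Re(Z)/|Z| = 126/126.04 = 0.9997.
Step 5 — Type: Im(Z) = 3.173 ⇒ lagging (phase φ = 1.4°).

PF = 0.9997 (lagging, φ = 1.4°)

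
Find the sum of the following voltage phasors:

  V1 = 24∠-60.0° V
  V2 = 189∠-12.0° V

Step 1 — Convert each phasor to rectangular form:
  V1 = 24·(cos(-60.0°) + j·sin(-60.0°)) = 12 - j20.78 V
  V2 = 189·(cos(-12.0°) + j·sin(-12.0°)) = 184.9 - j39.3 V
Step 2 — Sum components: V_total = 196.9 - j60.08 V.
Step 3 — Convert to polar: |V_total| = 205.8 V, ∠V_total = -17.0°.

V_total = 205.8∠-17.0° V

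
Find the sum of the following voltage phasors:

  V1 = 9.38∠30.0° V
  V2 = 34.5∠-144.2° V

Step 1 — Convert each phasor to rectangular form:
  V1 = 9.38·(cos(30.0°) + j·sin(30.0°)) = 8.123 + j4.69 V
  V2 = 34.5·(cos(-144.2°) + j·sin(-144.2°)) = -27.98 - j20.18 V
Step 2 — Sum components: V_total = -19.86 - j15.49 V.
Step 3 — Convert to polar: |V_total| = 25.19 V, ∠V_total = -142.0°.

V_total = 25.19∠-142.0° V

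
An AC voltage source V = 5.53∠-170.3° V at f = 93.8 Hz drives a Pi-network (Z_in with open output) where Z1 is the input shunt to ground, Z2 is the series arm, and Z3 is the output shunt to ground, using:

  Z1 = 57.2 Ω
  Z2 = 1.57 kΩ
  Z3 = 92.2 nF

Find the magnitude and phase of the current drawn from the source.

Step 1 — Angular frequency: ω = 2π·f = 2π·93.8 = 589.4 rad/s.
Step 2 — Component impedances:
  Z1: Z = R = 57.2 Ω
  Z2: Z = R = 1570 Ω
  Z3: Z = 1/(jωC) = -j/(ω·C) = 0 - j1.84e+04 Ω
Step 3 — With open output, the series arm Z2 and the output shunt Z3 appear in series to ground: Z2 + Z3 = 1570 - j1.84e+04 Ω.
Step 4 — Parallel with input shunt Z1: Z_in = Z1 || (Z2 + Z3) = 57.18 - j0.1764 Ω = 57.18∠-0.2° Ω.
Step 5 — Source phasor: V = 5.53∠-170.3° V = -5.451 - j0.9317 V.
Step 6 — Ohm's law: I = V / Z_total = (-5.451 - j0.9317) / (57.18 - j0.1764) = -0.09527 - j0.01659 A.
Step 7 — Convert to polar: |I| = 0.0967 A, ∠I = -170.1°.

I = 0.0967∠-170.1° A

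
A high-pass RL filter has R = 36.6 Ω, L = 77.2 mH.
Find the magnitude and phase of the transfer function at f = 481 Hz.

Step 1 — Angular frequency: ω = 2π·481 = 3022 rad/s.
Step 2 — Transfer function: H(jω) = jωL/(R + jωL).
Step 3 — Numerator jωL = j·233.3; denominator R + jωL = 36.6 + j233.3.
Step 4 — H = 0.976 + j0.1531.
Step 5 — Magnitude: |H| = 0.9879 (-0.1 dB); phase: φ = 8.9°.

|H| = 0.9879 (-0.1 dB), φ = 8.9°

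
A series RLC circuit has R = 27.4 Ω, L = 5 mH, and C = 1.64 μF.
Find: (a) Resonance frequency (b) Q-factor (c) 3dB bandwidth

Step 1 — Resonance condition Im(Z)=0 gives ω₀ = 1/√(LC).
Step 2 — ω₀ = 1/√(0.005·1.64e-06) = 1.104e+04 rad/s.
Step 3 — f₀ = ω₀/(2π) = 1758 Hz.
Step 4 — Series Q: Q = ω₀L/R = 1.104e+04·0.005/27.4 = 2.015.
Step 5 — 3dB bandwidth: Δω = ω₀/Q = 5480 rad/s; BW = Δω/(2π) = 872.2 Hz.

(a) f₀ = 1758 Hz  (b) Q = 2.015  (c) BW = 872.2 Hz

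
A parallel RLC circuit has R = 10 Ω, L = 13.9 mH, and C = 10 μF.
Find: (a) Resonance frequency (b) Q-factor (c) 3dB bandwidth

Step 1 — Resonance: ω₀ = 1/√(LC) = 1/√(0.0139·1e-05) = 2682 rad/s.
Step 2 — f₀ = ω₀/(2π) = 426.9 Hz.
Step 3 — Parallel Q: Q = R/(ω₀L) = 10/(2682·0.0139) = 0.2682.
Step 4 — Bandwidth: Δω = ω₀/Q = 1e+04 rad/s; BW = Δω/(2π) = 1592 Hz.

(a) f₀ = 426.9 Hz  (b) Q = 0.2682  (c) BW = 1592 Hz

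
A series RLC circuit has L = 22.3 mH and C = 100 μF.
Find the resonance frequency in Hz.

Step 1 — Resonance condition Im(Z)=0 gives ω₀ = 1/√(LC).
Step 2 — ω₀ = 1/√(0.0223·0.0001) = 669.6 rad/s.
Step 3 — f₀ = ω₀/(2π) = 106.6 Hz.

f₀ = 106.6 Hz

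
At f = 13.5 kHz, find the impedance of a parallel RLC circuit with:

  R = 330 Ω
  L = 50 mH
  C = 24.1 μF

Step 1 — Angular frequency: ω = 2π·f = 2π·1.35e+04 = 8.482e+04 rad/s.
Step 2 — Component impedances:
  R: Z = R = 330 Ω
  L: Z = jωL = j·8.482e+04·0.05 = 0 + j4241 Ω
  C: Z = 1/(jωC) = -j/(ω·C) = 0 - j0.4892 Ω
Step 3 — Parallel combination: 1/Z_total = 1/R + 1/L + 1/C; Z_total = 0.0007253 - j0.4892 Ω = 0.4892∠-89.9° Ω.

Z = 0.0007253 - j0.4892 Ω = 0.4892∠-89.9° Ω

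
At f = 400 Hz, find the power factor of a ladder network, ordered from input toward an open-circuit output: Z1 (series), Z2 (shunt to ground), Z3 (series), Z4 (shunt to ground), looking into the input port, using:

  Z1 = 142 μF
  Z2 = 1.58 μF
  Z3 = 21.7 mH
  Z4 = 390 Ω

Step 1 — Angular frequency: ω = 2π·f = 2π·400 = 2513 rad/s.
Step 2 — Component impedances:
  Z1: Z = 1/(jωC) = -j/(ω·C) = 0 - j2.802 Ω
  Z2: Z = 1/(jωC) = -j/(ω·C) = 0 - j251.8 Ω
  Z3: Z = jωL = j·2513·0.0217 = 0 + j54.54 Ω
  Z4: Z = R = 390 Ω
Step 3 — Ladder network (open output): work backward from the far end, alternating series and parallel combinations. Z_in = 129.5 - j189.1 Ω = 229.2∠-55.6° Ω.
Step 4 — Power factor: PF = cos(φ) = Re(Z)/|Z| = 129.47/229.2 = 0.5649.
Step 5 — Type: Im(Z) = -189.1 ⇒ leading (phase φ = -55.6°).

PF = 0.5649 (leading, φ = -55.6°)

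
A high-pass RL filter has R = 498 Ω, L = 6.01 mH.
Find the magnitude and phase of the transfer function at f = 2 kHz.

Step 1 — Angular frequency: ω = 2π·2000 = 1.257e+04 rad/s.
Step 2 — Transfer function: H(jω) = jωL/(R + jωL).
Step 3 — Numerator jωL = j·75.52; denominator R + jωL = 498 + j75.52.
Step 4 — H = 0.02248 + j0.1482.
Step 5 — Magnitude: |H| = 0.1499 (-16.5 dB); phase: φ = 81.4°.

|H| = 0.1499 (-16.5 dB), φ = 81.4°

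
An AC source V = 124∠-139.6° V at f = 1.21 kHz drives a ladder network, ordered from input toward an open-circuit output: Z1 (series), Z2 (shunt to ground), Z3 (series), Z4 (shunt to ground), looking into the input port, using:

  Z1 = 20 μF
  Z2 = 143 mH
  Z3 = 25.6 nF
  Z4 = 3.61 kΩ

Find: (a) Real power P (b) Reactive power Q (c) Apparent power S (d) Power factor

Step 1 — Angular frequency: ω = 2π·f = 2π·1210 = 7603 rad/s.
Step 2 — Component impedances:
  Z1: Z = 1/(jωC) = -j/(ω·C) = 0 - j6.577 Ω
  Z2: Z = jωL = j·7603·0.143 = 0 + j1087 Ω
  Z3: Z = 1/(jωC) = -j/(ω·C) = 0 - j5138 Ω
  Z4: Z = R = 3610 Ω
Step 3 — Ladder network (open output): work backward from the far end, alternating series and parallel combinations. Z_in = 144.9 + j1243 Ω = 1252∠83.4° Ω.
Step 4 — Source phasor: V = 124∠-139.6° V = -94.43 - j80.37 V.
Step 5 — Current: I = V / Z = -0.07251 + j0.0675 A = 0.09907∠137.0° A.
Step 6 — Complex power: S = V·I* = 1.422 + j12.2 VA.
Step 7 — Real power: P = Re(S) = 1.422 W.
Step 8 — Reactive power: Q = Im(S) = 12.2 VAR.
Step 9 — Apparent power: |S| = 12.28 VA.
Step 10 — Power factor: PF = P/|S| = 0.1158 (lagging).

(a) P = 1.422 W  (b) Q = 12.2 VAR  (c) S = 12.28 VA  (d) PF = 0.1158 (lagging)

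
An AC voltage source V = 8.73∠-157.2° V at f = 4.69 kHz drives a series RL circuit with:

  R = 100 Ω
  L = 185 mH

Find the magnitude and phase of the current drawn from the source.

Step 1 — Angular frequency: ω = 2π·f = 2π·4690 = 2.947e+04 rad/s.
Step 2 — Component impedances:
  R: Z = R = 100 Ω
  L: Z = jωL = j·2.947e+04·0.185 = 0 + j5452 Ω
Step 3 — Series combination: Z_total = R + L = 100 + j5452 Ω = 5453∠88.9° Ω.
Step 4 — Source phasor: V = 8.73∠-157.2° V = -8.048 - j3.383 V.
Step 5 — Ohm's law: I = V / Z_total = (-8.048 - j3.383) / (100 + j5452) = -0.0006474 + j0.001464 A.
Step 6 — Convert to polar: |I| = 0.001601 A, ∠I = 113.9°.

I = 0.001601∠113.9° A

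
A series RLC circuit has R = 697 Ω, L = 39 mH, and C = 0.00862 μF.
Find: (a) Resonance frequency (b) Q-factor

Step 1 — Resonance condition Im(Z)=0 gives ω₀ = 1/√(LC).
Step 2 — ω₀ = 1/√(0.039·8.62e-09) = 5.454e+04 rad/s.
Step 3 — f₀ = ω₀/(2π) = 8680 Hz.
Step 4 — Series Q: Q = ω₀L/R = 5.454e+04·0.039/697 = 3.052.

(a) f₀ = 8680 Hz  (b) Q = 3.052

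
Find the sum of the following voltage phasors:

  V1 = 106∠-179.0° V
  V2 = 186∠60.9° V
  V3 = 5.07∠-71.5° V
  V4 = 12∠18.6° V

Step 1 — Convert each phasor to rectangular form:
  V1 = 106·(cos(-179.0°) + j·sin(-179.0°)) = -106 - j1.85 V
  V2 = 186·(cos(60.9°) + j·sin(60.9°)) = 90.46 + j162.5 V
  V3 = 5.07·(cos(-71.5°) + j·sin(-71.5°)) = 1.609 - j4.808 V
  V4 = 12·(cos(18.6°) + j·sin(18.6°)) = 11.37 + j3.828 V
Step 2 — Sum components: V_total = -2.544 + j159.7 V.
Step 3 — Convert to polar: |V_total| = 159.7 V, ∠V_total = 90.9°.

V_total = 159.7∠90.9° V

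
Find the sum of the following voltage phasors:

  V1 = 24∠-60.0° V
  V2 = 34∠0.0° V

Step 1 — Convert each phasor to rectangular form:
  V1 = 24·(cos(-60.0°) + j·sin(-60.0°)) = 12 - j20.78 V
  V2 = 34·(cos(0.0°) + j·sin(0.0°)) = 34 V
Step 2 — Sum components: V_total = 46 - j20.78 V.
Step 3 — Convert to polar: |V_total| = 50.48 V, ∠V_total = -24.3°.

V_total = 50.48∠-24.3° V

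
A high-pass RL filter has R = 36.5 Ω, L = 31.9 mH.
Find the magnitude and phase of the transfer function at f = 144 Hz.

Step 1 — Angular frequency: ω = 2π·144 = 904.8 rad/s.
Step 2 — Transfer function: H(jω) = jωL/(R + jωL).
Step 3 — Numerator jωL = j·28.86; denominator R + jωL = 36.5 + j28.86.
Step 4 — H = 0.3847 + j0.4865.
Step 5 — Magnitude: |H| = 0.6203 (-4.1 dB); phase: φ = 51.7°.

|H| = 0.6203 (-4.1 dB), φ = 51.7°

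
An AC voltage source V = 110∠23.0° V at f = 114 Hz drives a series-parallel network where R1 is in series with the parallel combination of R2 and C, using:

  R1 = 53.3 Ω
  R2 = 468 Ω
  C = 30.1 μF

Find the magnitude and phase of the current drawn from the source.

Step 1 — Angular frequency: ω = 2π·f = 2π·114 = 716.3 rad/s.
Step 2 — Component impedances:
  R1: Z = R = 53.3 Ω
  R2: Z = R = 468 Ω
  C: Z = 1/(jωC) = -j/(ω·C) = 0 - j46.38 Ω
Step 3 — Parallel branch: R2 || C = 1/(1/R2 + 1/C) = 4.552 - j45.93 Ω.
Step 4 — Series with R1: Z_total = R1 + (R2 || C) = 57.85 - j45.93 Ω = 73.87∠-38.4° Ω.
Step 5 — Source phasor: V = 110∠23.0° V = 101.3 + j42.98 V.
Step 6 — Ohm's law: I = V / Z_total = (101.3 + j42.98) / (57.85 - j45.93) = 0.7118 + j1.308 A.
Step 7 — Convert to polar: |I| = 1.489 A, ∠I = 61.4°.

I = 1.489∠61.4° A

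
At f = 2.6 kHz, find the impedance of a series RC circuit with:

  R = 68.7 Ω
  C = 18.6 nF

Step 1 — Angular frequency: ω = 2π·f = 2π·2600 = 1.634e+04 rad/s.
Step 2 — Component impedances:
  R: Z = R = 68.7 Ω
  C: Z = 1/(jωC) = -j/(ω·C) = 0 - j3291 Ω
Step 3 — Series combination: Z_total = R + C = 68.7 - j3291 Ω = 3292∠-88.8° Ω.

Z = 68.7 - j3291 Ω = 3292∠-88.8° Ω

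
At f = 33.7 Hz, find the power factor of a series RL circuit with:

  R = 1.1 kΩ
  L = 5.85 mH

Step 1 — Angular frequency: ω = 2π·f = 2π·33.7 = 211.7 rad/s.
Step 2 — Component impedances:
  R: Z = R = 1100 Ω
  L: Z = jωL = j·211.7·0.00585 = 0 + j1.239 Ω
Step 3 — Series combination: Z_total = R + L = 1100 + j1.239 Ω = 1100∠0.1° Ω.
Step 4 — Power factor: PF = cos(φ) = Re(Z)/|Z| = 1100/1100 = 1.
Step 5 — Type: Im(Z) = 1.239 ⇒ lagging (phase φ = 0.1°).

PF = 1 (lagging, φ = 0.1°)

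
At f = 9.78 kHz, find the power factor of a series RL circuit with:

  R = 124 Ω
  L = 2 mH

Step 1 — Angular frequency: ω = 2π·f = 2π·9780 = 6.145e+04 rad/s.
Step 2 — Component impedances:
  R: Z = R = 124 Ω
  L: Z = jωL = j·6.145e+04·0.002 = 0 + j122.9 Ω
Step 3 — Series combination: Z_total = R + L = 124 + j122.9 Ω = 174.6∠44.7° Ω.
Step 4 — Power factor: PF = cos(φ) = Re(Z)/|Z| = 124/174.586 = 0.7103.
Step 5 — Type: Im(Z) = 122.9 ⇒ lagging (phase φ = 44.7°).

PF = 0.7103 (lagging, φ = 44.7°)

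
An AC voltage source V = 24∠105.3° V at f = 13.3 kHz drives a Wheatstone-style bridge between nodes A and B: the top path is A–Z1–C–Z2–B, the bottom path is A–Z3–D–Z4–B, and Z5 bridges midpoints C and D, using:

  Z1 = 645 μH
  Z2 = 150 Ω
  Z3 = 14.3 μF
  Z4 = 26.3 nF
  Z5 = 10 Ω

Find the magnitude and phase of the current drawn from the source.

Step 1 — Angular frequency: ω = 2π·f = 2π·1.33e+04 = 8.357e+04 rad/s.
Step 2 — Component impedances:
  Z1: Z = jωL = j·8.357e+04·0.000645 = 0 + j53.9 Ω
  Z2: Z = R = 150 Ω
  Z3: Z = 1/(jωC) = -j/(ω·C) = 0 - j0.8368 Ω
  Z4: Z = 1/(jωC) = -j/(ω·C) = 0 - j455 Ω
  Z5: Z = R = 10 Ω
Step 3 — Bridge requires nodal analysis (the Z5 bridge couples midpoints C and D, so the two paths cannot be reduced to a simple series/parallel combination). Setting node B to ground and injecting 1 A at node A, the 3-node admittance system at A, C, D solves to V_A = Z_AB = 143.5 - j49.51 Ω = 151.8∠-19.0° Ω.
Step 4 — Source phasor: V = 24∠105.3° V = -6.333 + j23.15 V.
Step 5 — Ohm's law: I = V / Z_total = (-6.333 + j23.15) / (143.5 - j49.51) = -0.0892 + j0.1306 A.
Step 6 — Convert to polar: |I| = 0.1581 A, ∠I = 124.3°.

I = 0.1581∠124.3° A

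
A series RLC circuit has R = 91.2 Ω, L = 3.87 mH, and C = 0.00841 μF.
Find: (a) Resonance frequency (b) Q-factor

Step 1 — Resonance condition Im(Z)=0 gives ω₀ = 1/√(LC).
Step 2 — ω₀ = 1/√(0.00387·8.41e-09) = 1.753e+05 rad/s.
Step 3 — f₀ = ω₀/(2π) = 2.79e+04 Hz.
Step 4 — Series Q: Q = ω₀L/R = 1.753e+05·0.00387/91.2 = 7.438.

(a) f₀ = 2.79e+04 Hz  (b) Q = 7.438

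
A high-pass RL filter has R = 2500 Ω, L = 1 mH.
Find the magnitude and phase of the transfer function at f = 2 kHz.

Step 1 — Angular frequency: ω = 2π·2000 = 1.257e+04 rad/s.
Step 2 — Transfer function: H(jω) = jωL/(R + jωL).
Step 3 — Numerator jωL = j·12.57; denominator R + jωL = 2500 + j12.57.
Step 4 — H = 2.527e-05 + j0.005026.
Step 5 — Magnitude: |H| = 0.005026 (-46.0 dB); phase: φ = 89.7°.

|H| = 0.005026 (-46.0 dB), φ = 89.7°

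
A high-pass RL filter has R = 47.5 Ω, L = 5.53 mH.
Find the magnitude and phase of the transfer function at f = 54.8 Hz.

Step 1 — Angular frequency: ω = 2π·54.8 = 344.3 rad/s.
Step 2 — Transfer function: H(jω) = jωL/(R + jωL).
Step 3 — Numerator jωL = j·1.904; denominator R + jωL = 47.5 + j1.904.
Step 4 — H = 0.001604 + j0.04002.
Step 5 — Magnitude: |H| = 0.04005 (-27.9 dB); phase: φ = 87.7°.

|H| = 0.04005 (-27.9 dB), φ = 87.7°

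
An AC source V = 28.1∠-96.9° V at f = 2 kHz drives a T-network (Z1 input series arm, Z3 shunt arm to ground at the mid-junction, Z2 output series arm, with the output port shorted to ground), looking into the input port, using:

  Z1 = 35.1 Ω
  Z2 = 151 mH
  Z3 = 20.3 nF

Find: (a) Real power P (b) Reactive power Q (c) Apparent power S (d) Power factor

Step 1 — Angular frequency: ω = 2π·f = 2π·2000 = 1.257e+04 rad/s.
Step 2 — Component impedances:
  Z1: Z = R = 35.1 Ω
  Z2: Z = jωL = j·1.257e+04·0.151 = 0 + j1898 Ω
  Z3: Z = 1/(jωC) = -j/(ω·C) = 0 - j3920 Ω
Step 3 — With the output port shorted to ground, the output series arm Z2 runs from the junction to ground; the shunt arm Z3 also runs from the junction to ground. They appear in parallel: Z3 || Z2 = 0 + j3678 Ω.
Step 4 — Series with input arm Z1: Z_in = Z1 + (Z3 || Z2) = 35.1 + j3678 Ω = 3678∠89.5° Ω.
Step 5 — Source phasor: V = 28.1∠-96.9° V = -3.376 - j27.9 V.
Step 6 — Current: I = V / Z = -0.007593 + j0.0008454 A = 0.00764∠173.6° A.
Step 7 — Complex power: S = V·I* = 0.002049 + j0.2147 VA.
Step 8 — Real power: P = Re(S) = 0.002049 W.
Step 9 — Reactive power: Q = Im(S) = 0.2147 VAR.
Step 10 — Apparent power: |S| = 0.2147 VA.
Step 11 — Power factor: PF = P/|S| = 0.009543 (lagging).

(a) P = 0.002049 W  (b) Q = 0.2147 VAR  (c) S = 0.2147 VA  (d) PF = 0.009543 (lagging)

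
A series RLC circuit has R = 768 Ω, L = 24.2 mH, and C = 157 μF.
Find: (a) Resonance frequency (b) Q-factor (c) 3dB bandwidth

Step 1 — Resonance: ω₀ = 1/√(LC) = 1/√(0.0242·0.000157) = 513 rad/s.
Step 2 — f₀ = ω₀/(2π) = 81.65 Hz.
Step 3 — Series Q: Q = ω₀L/R = 513·0.0242/768 = 0.01617.
Step 4 — Bandwidth: Δω = ω₀/Q = 3.174e+04 rad/s; BW = Δω/(2π) = 5051 Hz.

(a) f₀ = 81.65 Hz  (b) Q = 0.01617  (c) BW = 5051 Hz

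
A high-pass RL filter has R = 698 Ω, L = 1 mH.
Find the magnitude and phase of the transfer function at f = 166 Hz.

Step 1 — Angular frequency: ω = 2π·166 = 1043 rad/s.
Step 2 — Transfer function: H(jω) = jωL/(R + jωL).
Step 3 — Numerator jωL = j·1.043; denominator R + jωL = 698 + j1.043.
Step 4 — H = 2.233e-06 + j0.001494.
Step 5 — Magnitude: |H| = 0.001494 (-56.5 dB); phase: φ = 89.9°.

|H| = 0.001494 (-56.5 dB), φ = 89.9°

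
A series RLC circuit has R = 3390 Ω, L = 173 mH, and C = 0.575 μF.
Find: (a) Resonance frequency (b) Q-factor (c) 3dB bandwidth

Step 1 — Resonance condition Im(Z)=0 gives ω₀ = 1/√(LC).
Step 2 — ω₀ = 1/√(0.173·5.75e-07) = 3171 rad/s.
Step 3 — f₀ = ω₀/(2π) = 504.6 Hz.
Step 4 — Series Q: Q = ω₀L/R = 3171·0.173/3390 = 0.1618.
Step 5 — 3dB bandwidth: Δω = ω₀/Q = 1.96e+04 rad/s; BW = Δω/(2π) = 3119 Hz.

(a) f₀ = 504.6 Hz  (b) Q = 0.1618  (c) BW = 3119 Hz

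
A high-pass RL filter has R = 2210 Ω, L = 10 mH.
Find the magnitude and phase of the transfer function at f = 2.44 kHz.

Step 1 — Angular frequency: ω = 2π·2440 = 1.533e+04 rad/s.
Step 2 — Transfer function: H(jω) = jωL/(R + jωL).
Step 3 — Numerator jωL = j·153.3; denominator R + jωL = 2210 + j153.3.
Step 4 — H = 0.004789 + j0.06904.
Step 5 — Magnitude: |H| = 0.0692 (-23.2 dB); phase: φ = 86.0°.

|H| = 0.0692 (-23.2 dB), φ = 86.0°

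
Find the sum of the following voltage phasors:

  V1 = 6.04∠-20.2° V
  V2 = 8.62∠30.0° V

Step 1 — Convert each phasor to rectangular form:
  V1 = 6.04·(cos(-20.2°) + j·sin(-20.2°)) = 5.668 - j2.086 V
  V2 = 8.62·(cos(30.0°) + j·sin(30.0°)) = 7.465 + j4.31 V
Step 2 — Sum components: V_total = 13.13 + j2.224 V.
Step 3 — Convert to polar: |V_total| = 13.32 V, ∠V_total = 9.6°.

V_total = 13.32∠9.6° V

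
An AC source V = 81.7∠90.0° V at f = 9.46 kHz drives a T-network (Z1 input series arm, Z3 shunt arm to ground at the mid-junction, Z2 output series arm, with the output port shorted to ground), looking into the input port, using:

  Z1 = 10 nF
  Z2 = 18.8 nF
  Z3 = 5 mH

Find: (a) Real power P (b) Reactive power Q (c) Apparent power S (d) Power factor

Step 1 — Angular frequency: ω = 2π·f = 2π·9460 = 5.944e+04 rad/s.
Step 2 — Component impedances:
  Z1: Z = 1/(jωC) = -j/(ω·C) = 0 - j1682 Ω
  Z2: Z = 1/(jωC) = -j/(ω·C) = 0 - j894.9 Ω
  Z3: Z = jωL = j·5.944e+04·0.005 = 0 + j297.2 Ω
Step 3 — With the output port shorted to ground, the output series arm Z2 runs from the junction to ground; the shunt arm Z3 also runs from the junction to ground. They appear in parallel: Z3 || Z2 = 0 + j445 Ω.
Step 4 — Series with input arm Z1: Z_in = Z1 + (Z3 || Z2) = 0 - j1237 Ω = 1237∠-90.0° Ω.
Step 5 — Source phasor: V = 81.7∠90.0° V = 0 + j81.7 V.
Step 6 — Current: I = V / Z = -0.06602 A = 0.06602∠180.0° A.
Step 7 — Complex power: S = V·I* = 0 - j5.394 VA.
Step 8 — Real power: P = Re(S) = 0 W.
Step 9 — Reactive power: Q = Im(S) = -5.394 VAR.
Step 10 — Apparent power: |S| = 5.394 VA.
Step 11 — Power factor: PF = P/|S| = 0 (leading).

(a) P = 0 W  (b) Q = -5.394 VAR  (c) S = 5.394 VA  (d) PF = 0 (leading)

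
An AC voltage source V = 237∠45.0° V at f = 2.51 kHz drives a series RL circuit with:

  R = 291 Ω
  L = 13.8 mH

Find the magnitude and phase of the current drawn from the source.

Step 1 — Angular frequency: ω = 2π·f = 2π·2510 = 1.577e+04 rad/s.
Step 2 — Component impedances:
  R: Z = R = 291 Ω
  L: Z = jωL = j·1.577e+04·0.0138 = 0 + j217.6 Ω
Step 3 — Series combination: Z_total = R + L = 291 + j217.6 Ω = 363.4∠36.8° Ω.
Step 4 — Source phasor: V = 237∠45.0° V = 167.6 + j167.6 V.
Step 5 — Ohm's law: I = V / Z_total = (167.6 + j167.6) / (291 + j217.6) = 0.6455 + j0.09311 A.
Step 6 — Convert to polar: |I| = 0.6522 A, ∠I = 8.2°.

I = 0.6522∠8.2° A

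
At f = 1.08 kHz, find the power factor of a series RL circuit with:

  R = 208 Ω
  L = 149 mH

Step 1 — Angular frequency: ω = 2π·f = 2π·1080 = 6786 rad/s.
Step 2 — Component impedances:
  R: Z = R = 208 Ω
  L: Z = jωL = j·6786·0.149 = 0 + j1011 Ω
Step 3 — Series combination: Z_total = R + L = 208 + j1011 Ω = 1032∠78.4° Ω.
Step 4 — Power factor: PF = cos(φ) = Re(Z)/|Z| = 208/1032.3 = 0.2015.
Step 5 — Type: Im(Z) = 1011 ⇒ lagging (phase φ = 78.4°).

PF = 0.2015 (lagging, φ = 78.4°)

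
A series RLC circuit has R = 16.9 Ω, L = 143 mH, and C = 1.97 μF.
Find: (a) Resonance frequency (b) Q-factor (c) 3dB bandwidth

Step 1 — Resonance: ω₀ = 1/√(LC) = 1/√(0.143·1.97e-06) = 1884 rad/s.
Step 2 — f₀ = ω₀/(2π) = 299.9 Hz.
Step 3 — Series Q: Q = ω₀L/R = 1884·0.143/16.9 = 15.94.
Step 4 — Bandwidth: Δω = ω₀/Q = 118.2 rad/s; BW = Δω/(2π) = 18.81 Hz.

(a) f₀ = 299.9 Hz  (b) Q = 15.94  (c) BW = 18.81 Hz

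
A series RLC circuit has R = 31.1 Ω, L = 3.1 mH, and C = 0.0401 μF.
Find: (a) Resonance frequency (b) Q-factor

Step 1 — Resonance condition Im(Z)=0 gives ω₀ = 1/√(LC).
Step 2 — ω₀ = 1/√(0.0031·4.01e-08) = 8.969e+04 rad/s.
Step 3 — f₀ = ω₀/(2π) = 1.427e+04 Hz.
Step 4 — Series Q: Q = ω₀L/R = 8.969e+04·0.0031/31.1 = 8.94.

(a) f₀ = 1.427e+04 Hz  (b) Q = 8.94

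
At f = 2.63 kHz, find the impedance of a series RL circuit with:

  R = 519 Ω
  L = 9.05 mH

Step 1 — Angular frequency: ω = 2π·f = 2π·2630 = 1.652e+04 rad/s.
Step 2 — Component impedances:
  R: Z = R = 519 Ω
  L: Z = jωL = j·1.652e+04·0.00905 = 0 + j149.5 Ω
Step 3 — Series combination: Z_total = R + L = 519 + j149.5 Ω = 540.1∠16.1° Ω.

Z = 519 + j149.5 Ω = 540.1∠16.1° Ω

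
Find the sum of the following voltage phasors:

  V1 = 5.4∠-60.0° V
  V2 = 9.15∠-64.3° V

Step 1 — Convert each phasor to rectangular form:
  V1 = 5.4·(cos(-60.0°) + j·sin(-60.0°)) = 2.7 - j4.677 V
  V2 = 9.15·(cos(-64.3°) + j·sin(-64.3°)) = 3.968 - j8.245 V
Step 2 — Sum components: V_total = 6.668 - j12.92 V.
Step 3 — Convert to polar: |V_total| = 14.54 V, ∠V_total = -62.7°.

V_total = 14.54∠-62.7° V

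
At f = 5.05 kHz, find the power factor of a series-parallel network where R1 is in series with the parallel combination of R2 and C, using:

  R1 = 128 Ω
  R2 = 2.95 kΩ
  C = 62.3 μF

Step 1 — Angular frequency: ω = 2π·f = 2π·5050 = 3.173e+04 rad/s.
Step 2 — Component impedances:
  R1: Z = R = 128 Ω
  R2: Z = R = 2950 Ω
  C: Z = 1/(jωC) = -j/(ω·C) = 0 - j0.5059 Ω
Step 3 — Parallel branch: R2 || C = 1/(1/R2 + 1/C) = 8.675e-05 - j0.5059 Ω.
Step 4 — Series with R1: Z_total = R1 + (R2 || C) = 128 - j0.5059 Ω = 128∠-0.2° Ω.
Step 5 — Power factor: PF = cos(φ) = Re(Z)/|Z| = 128/128 = 1.
Step 6 — Type: Im(Z) = -0.5059 ⇒ leading (phase φ = -0.2°).

PF = 1 (leading, φ = -0.2°)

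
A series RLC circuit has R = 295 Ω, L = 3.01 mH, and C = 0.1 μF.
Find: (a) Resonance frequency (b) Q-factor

Step 1 — Resonance condition Im(Z)=0 gives ω₀ = 1/√(LC).
Step 2 — ω₀ = 1/√(0.00301·1e-07) = 5.764e+04 rad/s.
Step 3 — f₀ = ω₀/(2π) = 9174 Hz.
Step 4 — Series Q: Q = ω₀L/R = 5.764e+04·0.00301/295 = 0.5881.

(a) f₀ = 9174 Hz  (b) Q = 0.5881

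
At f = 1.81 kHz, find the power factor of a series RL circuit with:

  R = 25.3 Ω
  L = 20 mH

Step 1 — Angular frequency: ω = 2π·f = 2π·1810 = 1.137e+04 rad/s.
Step 2 — Component impedances:
  R: Z = R = 25.3 Ω
  L: Z = jωL = j·1.137e+04·0.02 = 0 + j227.5 Ω
Step 3 — Series combination: Z_total = R + L = 25.3 + j227.5 Ω = 228.9∠83.7° Ω.
Step 4 — Power factor: PF = cos(φ) = Re(Z)/|Z| = 25.3/228.85 = 0.1106.
Step 5 — Type: Im(Z) = 227.5 ⇒ lagging (phase φ = 83.7°).

PF = 0.1106 (lagging, φ = 83.7°)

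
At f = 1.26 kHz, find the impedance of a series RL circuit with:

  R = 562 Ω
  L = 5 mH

Step 1 — Angular frequency: ω = 2π·f = 2π·1260 = 7917 rad/s.
Step 2 — Component impedances:
  R: Z = R = 562 Ω
  L: Z = jωL = j·7917·0.005 = 0 + j39.58 Ω
Step 3 — Series combination: Z_total = R + L = 562 + j39.58 Ω = 563.4∠4.0° Ω.

Z = 562 + j39.58 Ω = 563.4∠4.0° Ω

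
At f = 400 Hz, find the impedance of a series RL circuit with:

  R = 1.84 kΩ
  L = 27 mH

Step 1 — Angular frequency: ω = 2π·f = 2π·400 = 2513 rad/s.
Step 2 — Component impedances:
  R: Z = R = 1840 Ω
  L: Z = jωL = j·2513·0.027 = 0 + j67.86 Ω
Step 3 — Series combination: Z_total = R + L = 1840 + j67.86 Ω = 1841∠2.1° Ω.

Z = 1840 + j67.86 Ω = 1841∠2.1° Ω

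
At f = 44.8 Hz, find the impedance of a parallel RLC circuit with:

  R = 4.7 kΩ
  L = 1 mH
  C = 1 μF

Step 1 — Angular frequency: ω = 2π·f = 2π·44.8 = 281.5 rad/s.
Step 2 — Component impedances:
  R: Z = R = 4700 Ω
  L: Z = jωL = j·281.5·0.001 = 0 + j0.2815 Ω
  C: Z = 1/(jωC) = -j/(ω·C) = 0 - j3553 Ω
Step 3 — Parallel combination: 1/Z_total = 1/R + 1/L + 1/C; Z_total = 1.686e-05 + j0.2815 Ω = 0.2815∠90.0° Ω.

Z = 1.686e-05 + j0.2815 Ω = 0.2815∠90.0° Ω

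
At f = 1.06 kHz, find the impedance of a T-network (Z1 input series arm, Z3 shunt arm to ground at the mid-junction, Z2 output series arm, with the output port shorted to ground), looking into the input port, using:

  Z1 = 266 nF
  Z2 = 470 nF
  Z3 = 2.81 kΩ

Step 1 — Angular frequency: ω = 2π·f = 2π·1060 = 6660 rad/s.
Step 2 — Component impedances:
  Z1: Z = 1/(jωC) = -j/(ω·C) = 0 - j564.5 Ω
  Z2: Z = 1/(jωC) = -j/(ω·C) = 0 - j319.5 Ω
  Z3: Z = R = 2810 Ω
Step 3 — With the output port shorted to ground, the output series arm Z2 runs from the junction to ground; the shunt arm Z3 also runs from the junction to ground. They appear in parallel: Z3 || Z2 = 35.85 - j315.4 Ω.
Step 4 — Series with input arm Z1: Z_in = Z1 + (Z3 || Z2) = 35.85 - j879.8 Ω = 880.6∠-87.7° Ω.

Z = 35.85 - j879.8 Ω = 880.6∠-87.7° Ω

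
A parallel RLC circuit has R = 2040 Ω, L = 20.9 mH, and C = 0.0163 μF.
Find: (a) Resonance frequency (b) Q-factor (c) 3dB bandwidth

Step 1 — Resonance: ω₀ = 1/√(LC) = 1/√(0.0209·1.63e-08) = 5.418e+04 rad/s.
Step 2 — f₀ = ω₀/(2π) = 8623 Hz.
Step 3 — Parallel Q: Q = R/(ω₀L) = 2040/(5.418e+04·0.0209) = 1.802.
Step 4 — Bandwidth: Δω = ω₀/Q = 3.007e+04 rad/s; BW = Δω/(2π) = 4786 Hz.

(a) f₀ = 8623 Hz  (b) Q = 1.802  (c) BW = 4786 Hz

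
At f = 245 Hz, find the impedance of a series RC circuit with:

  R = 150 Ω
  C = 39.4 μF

Step 1 — Angular frequency: ω = 2π·f = 2π·245 = 1539 rad/s.
Step 2 — Component impedances:
  R: Z = R = 150 Ω
  C: Z = 1/(jωC) = -j/(ω·C) = 0 - j16.49 Ω
Step 3 — Series combination: Z_total = R + C = 150 - j16.49 Ω = 150.9∠-6.3° Ω.

Z = 150 - j16.49 Ω = 150.9∠-6.3° Ω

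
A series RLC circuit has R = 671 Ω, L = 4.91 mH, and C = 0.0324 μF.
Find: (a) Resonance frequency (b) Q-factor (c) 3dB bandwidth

Step 1 — Resonance: ω₀ = 1/√(LC) = 1/√(0.00491·3.24e-08) = 7.928e+04 rad/s.
Step 2 — f₀ = ω₀/(2π) = 1.262e+04 Hz.
Step 3 — Series Q: Q = ω₀L/R = 7.928e+04·0.00491/671 = 0.5802.
Step 4 — Bandwidth: Δω = ω₀/Q = 1.367e+05 rad/s; BW = Δω/(2π) = 2.175e+04 Hz.

(a) f₀ = 1.262e+04 Hz  (b) Q = 0.5802  (c) BW = 2.175e+04 Hz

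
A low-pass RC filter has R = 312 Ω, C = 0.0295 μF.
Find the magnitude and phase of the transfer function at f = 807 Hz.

Step 1 — Angular frequency: ω = 2π·807 = 5071 rad/s.
Step 2 — Transfer function: H(jω) = 1/(1 + jωRC).
Step 3 — Denominator: 1 + jωRC = 1 + j·5071·312·2.95e-08 = 1 + j0.04667.
Step 4 — H = 0.9978 - j0.04657.
Step 5 — Magnitude: |H| = 0.9989 (-0.0 dB); phase: φ = -2.7°.

|H| = 0.9989 (-0.0 dB), φ = -2.7°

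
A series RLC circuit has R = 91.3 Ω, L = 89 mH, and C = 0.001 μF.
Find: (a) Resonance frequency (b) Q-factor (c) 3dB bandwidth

Step 1 — Resonance: ω₀ = 1/√(LC) = 1/√(0.089·1e-09) = 1.06e+05 rad/s.
Step 2 — f₀ = ω₀/(2π) = 1.687e+04 Hz.
Step 3 — Series Q: Q = ω₀L/R = 1.06e+05·0.089/91.3 = 103.3.
Step 4 — Bandwidth: Δω = ω₀/Q = 1026 rad/s; BW = Δω/(2π) = 163.3 Hz.

(a) f₀ = 1.687e+04 Hz  (b) Q = 103.3  (c) BW = 163.3 Hz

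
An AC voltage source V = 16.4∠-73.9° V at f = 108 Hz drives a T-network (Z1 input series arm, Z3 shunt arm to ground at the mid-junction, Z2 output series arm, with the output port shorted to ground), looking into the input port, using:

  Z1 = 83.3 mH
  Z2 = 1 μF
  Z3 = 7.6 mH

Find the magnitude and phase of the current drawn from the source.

Step 1 — Angular frequency: ω = 2π·f = 2π·108 = 678.6 rad/s.
Step 2 — Component impedances:
  Z1: Z = jωL = j·678.6·0.0833 = 0 + j56.53 Ω
  Z2: Z = 1/(jωC) = -j/(ω·C) = 0 - j1474 Ω
  Z3: Z = jωL = j·678.6·0.0076 = 0 + j5.157 Ω
Step 3 — With the output port shorted to ground, the output series arm Z2 runs from the junction to ground; the shunt arm Z3 also runs from the junction to ground. They appear in parallel: Z3 || Z2 = 0 + j5.175 Ω.
Step 4 — Series with input arm Z1: Z_in = Z1 + (Z3 || Z2) = 0 + j61.7 Ω = 61.7∠90.0° Ω.
Step 5 — Source phasor: V = 16.4∠-73.9° V = 4.548 - j15.76 V.
Step 6 — Ohm's law: I = V / Z_total = (4.548 - j15.76) / (0 + j61.7) = -0.2554 - j0.07371 A.
Step 7 — Convert to polar: |I| = 0.2658 A, ∠I = -163.9°.

I = 0.2658∠-163.9° A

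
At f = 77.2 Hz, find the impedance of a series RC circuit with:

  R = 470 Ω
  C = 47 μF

Step 1 — Angular frequency: ω = 2π·f = 2π·77.2 = 485.1 rad/s.
Step 2 — Component impedances:
  R: Z = R = 470 Ω
  C: Z = 1/(jωC) = -j/(ω·C) = 0 - j43.86 Ω
Step 3 — Series combination: Z_total = R + C = 470 - j43.86 Ω = 472∠-5.3° Ω.

Z = 470 - j43.86 Ω = 472∠-5.3° Ω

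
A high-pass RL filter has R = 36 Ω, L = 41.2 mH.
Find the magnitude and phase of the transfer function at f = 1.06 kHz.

Step 1 — Angular frequency: ω = 2π·1060 = 6660 rad/s.
Step 2 — Transfer function: H(jω) = jωL/(R + jωL).
Step 3 — Numerator jωL = j·274.4; denominator R + jωL = 36 + j274.4.
Step 4 — H = 0.9831 + j0.129.
Step 5 — Magnitude: |H| = 0.9915 (-0.1 dB); phase: φ = 7.5°.

|H| = 0.9915 (-0.1 dB), φ = 7.5°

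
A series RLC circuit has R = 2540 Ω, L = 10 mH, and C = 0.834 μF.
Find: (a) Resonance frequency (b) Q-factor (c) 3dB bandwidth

Step 1 — Resonance: ω₀ = 1/√(LC) = 1/√(0.01·8.34e-07) = 1.095e+04 rad/s.
Step 2 — f₀ = ω₀/(2π) = 1743 Hz.
Step 3 — Series Q: Q = ω₀L/R = 1.095e+04·0.01/2540 = 0.04311.
Step 4 — Bandwidth: Δω = ω₀/Q = 2.54e+05 rad/s; BW = Δω/(2π) = 4.043e+04 Hz.

(a) f₀ = 1743 Hz  (b) Q = 0.04311  (c) BW = 4.043e+04 Hz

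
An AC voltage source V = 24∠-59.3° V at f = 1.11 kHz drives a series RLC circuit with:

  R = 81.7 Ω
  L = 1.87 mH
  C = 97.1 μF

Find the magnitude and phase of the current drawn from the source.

Step 1 — Angular frequency: ω = 2π·f = 2π·1110 = 6974 rad/s.
Step 2 — Component impedances:
  R: Z = R = 81.7 Ω
  L: Z = jωL = j·6974·0.00187 = 0 + j13.04 Ω
  C: Z = 1/(jωC) = -j/(ω·C) = 0 - j1.477 Ω
Step 3 — Series combination: Z_total = R + L + C = 81.7 + j11.57 Ω = 82.51∠8.1° Ω.
Step 4 — Source phasor: V = 24∠-59.3° V = 12.25 - j20.64 V.
Step 5 — Ohm's law: I = V / Z_total = (12.25 - j20.64) / (81.7 + j11.57) = 0.112 - j0.2684 A.
Step 6 — Convert to polar: |I| = 0.2909 A, ∠I = -67.4°.

I = 0.2909∠-67.4° A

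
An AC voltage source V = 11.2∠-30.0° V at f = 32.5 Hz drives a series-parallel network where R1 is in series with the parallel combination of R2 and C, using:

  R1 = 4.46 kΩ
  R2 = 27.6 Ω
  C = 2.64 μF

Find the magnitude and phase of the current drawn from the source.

Step 1 — Angular frequency: ω = 2π·f = 2π·32.5 = 204.2 rad/s.
Step 2 — Component impedances:
  R1: Z = R = 4460 Ω
  R2: Z = R = 27.6 Ω
  C: Z = 1/(jωC) = -j/(ω·C) = 0 - j1855 Ω
Step 3 — Parallel branch: R2 || C = 1/(1/R2 + 1/C) = 27.59 - j0.4106 Ω.
Step 4 — Series with R1: Z_total = R1 + (R2 || C) = 4488 - j0.4106 Ω = 4488∠-0.0° Ω.
Step 5 — Source phasor: V = 11.2∠-30.0° V = 9.699 - j5.6 V.
Step 6 — Ohm's law: I = V / Z_total = (9.699 - j5.6) / (4488 - j0.4106) = 0.002162 - j0.001248 A.
Step 7 — Convert to polar: |I| = 0.002496 A, ∠I = -30.0°.

I = 0.002496∠-30.0° A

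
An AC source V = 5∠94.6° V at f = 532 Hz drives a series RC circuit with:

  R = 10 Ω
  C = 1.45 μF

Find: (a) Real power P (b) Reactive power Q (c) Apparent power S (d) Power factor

Step 1 — Angular frequency: ω = 2π·f = 2π·532 = 3343 rad/s.
Step 2 — Component impedances:
  R: Z = R = 10 Ω
  C: Z = 1/(jωC) = -j/(ω·C) = 0 - j206.3 Ω
Step 3 — Series combination: Z_total = R + C = 10 - j206.3 Ω = 206.6∠-87.2° Ω.
Step 4 — Source phasor: V = 5∠94.6° V = -0.401 + j4.984 V.
Step 5 — Current: I = V / Z = -0.02419 - j0.0007709 A = 0.02421∠-178.2° A.
Step 6 — Complex power: S = V·I* = 0.005859 - j0.1209 VA.
Step 7 — Real power: P = Re(S) = 0.005859 W.
Step 8 — Reactive power: Q = Im(S) = -0.1209 VAR.
Step 9 — Apparent power: |S| = 0.121 VA.
Step 10 — Power factor: PF = P/|S| = 0.04841 (leading).

(a) P = 0.005859 W  (b) Q = -0.1209 VAR  (c) S = 0.121 VA  (d) PF = 0.04841 (leading)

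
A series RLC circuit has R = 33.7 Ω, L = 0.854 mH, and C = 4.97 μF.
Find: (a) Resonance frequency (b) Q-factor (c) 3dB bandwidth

Step 1 — Resonance condition Im(Z)=0 gives ω₀ = 1/√(LC).
Step 2 — ω₀ = 1/√(0.000854·4.97e-06) = 1.535e+04 rad/s.
Step 3 — f₀ = ω₀/(2π) = 2443 Hz.
Step 4 — Series Q: Q = ω₀L/R = 1.535e+04·0.000854/33.7 = 0.389.
Step 5 — 3dB bandwidth: Δω = ω₀/Q = 3.946e+04 rad/s; BW = Δω/(2π) = 6280 Hz.

(a) f₀ = 2443 Hz  (b) Q = 0.389  (c) BW = 6280 Hz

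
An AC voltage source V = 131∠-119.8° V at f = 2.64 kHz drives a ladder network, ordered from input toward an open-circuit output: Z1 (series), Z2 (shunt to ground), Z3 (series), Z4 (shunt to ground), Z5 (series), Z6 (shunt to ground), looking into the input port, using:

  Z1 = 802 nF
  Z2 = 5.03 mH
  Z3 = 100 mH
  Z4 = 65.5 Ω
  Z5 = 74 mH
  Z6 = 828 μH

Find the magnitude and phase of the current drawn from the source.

Step 1 — Angular frequency: ω = 2π·f = 2π·2640 = 1.659e+04 rad/s.
Step 2 — Component impedances:
  Z1: Z = 1/(jωC) = -j/(ω·C) = 0 - j75.17 Ω
  Z2: Z = jωL = j·1.659e+04·0.00503 = 0 + j83.44 Ω
  Z3: Z = jωL = j·1.659e+04·0.1 = 0 + j1659 Ω
  Z4: Z = R = 65.5 Ω
  Z5: Z = jωL = j·1.659e+04·0.074 = 0 + j1227 Ω
  Z6: Z = jωL = j·1.659e+04·0.000828 = 0 + j13.73 Ω
Step 3 — Ladder network (open output): work backward from the far end, alternating series and parallel combinations. Z_in = 0.149 + j4.284 Ω = 4.286∠88.0° Ω.
Step 4 — Source phasor: V = 131∠-119.8° V = -65.1 - j113.7 V.
Step 5 — Ohm's law: I = V / Z_total = (-65.1 - j113.7) / (0.149 + j4.284) = -27.03 + j14.26 A.
Step 6 — Convert to polar: |I| = 30.56 A, ∠I = 152.2°.

I = 30.56∠152.2° A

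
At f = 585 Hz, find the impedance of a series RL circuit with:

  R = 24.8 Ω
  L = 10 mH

Step 1 — Angular frequency: ω = 2π·f = 2π·585 = 3676 rad/s.
Step 2 — Component impedances:
  R: Z = R = 24.8 Ω
  L: Z = jωL = j·3676·0.01 = 0 + j36.76 Ω
Step 3 — Series combination: Z_total = R + L = 24.8 + j36.76 Ω = 44.34∠56.0° Ω.

Z = 24.8 + j36.76 Ω = 44.34∠56.0° Ω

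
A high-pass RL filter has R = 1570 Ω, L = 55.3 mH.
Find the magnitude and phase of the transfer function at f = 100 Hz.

Step 1 — Angular frequency: ω = 2π·100 = 628.3 rad/s.
Step 2 — Transfer function: H(jω) = jωL/(R + jωL).
Step 3 — Numerator jωL = j·34.75; denominator R + jωL = 1570 + j34.75.
Step 4 — H = 0.0004896 + j0.02212.
Step 5 — Magnitude: |H| = 0.02213 (-33.1 dB); phase: φ = 88.7°.

|H| = 0.02213 (-33.1 dB), φ = 88.7°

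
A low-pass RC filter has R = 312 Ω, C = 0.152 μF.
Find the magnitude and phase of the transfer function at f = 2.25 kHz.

Step 1 — Angular frequency: ω = 2π·2250 = 1.414e+04 rad/s.
Step 2 — Transfer function: H(jω) = 1/(1 + jωRC).
Step 3 — Denominator: 1 + jωRC = 1 + j·1.414e+04·312·1.52e-07 = 1 + j0.6704.
Step 4 — H = 0.6899 - j0.4625.
Step 5 — Magnitude: |H| = 0.8306 (-1.6 dB); phase: φ = -33.8°.

|H| = 0.8306 (-1.6 dB), φ = -33.8°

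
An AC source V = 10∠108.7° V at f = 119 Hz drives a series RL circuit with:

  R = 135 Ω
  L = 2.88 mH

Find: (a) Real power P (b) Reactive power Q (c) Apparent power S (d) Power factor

Step 1 — Angular frequency: ω = 2π·f = 2π·119 = 747.7 rad/s.
Step 2 — Component impedances:
  R: Z = R = 135 Ω
  L: Z = jωL = j·747.7·0.00288 = 0 + j2.153 Ω
Step 3 — Series combination: Z_total = R + L = 135 + j2.153 Ω = 135∠0.9° Ω.
Step 4 — Source phasor: V = 10∠108.7° V = -3.206 + j9.472 V.
Step 5 — Current: I = V / Z = -0.02262 + j0.07052 A = 0.07406∠107.8° A.
Step 6 — Complex power: S = V·I* = 0.7406 + j0.01181 VA.
Step 7 — Real power: P = Re(S) = 0.7406 W.
Step 8 — Reactive power: Q = Im(S) = 0.01181 VAR.
Step 9 — Apparent power: |S| = 0.7406 VA.
Step 10 — Power factor: PF = P/|S| = 0.9999 (lagging).

(a) P = 0.7406 W  (b) Q = 0.01181 VAR  (c) S = 0.7406 VA  (d) PF = 0.9999 (lagging)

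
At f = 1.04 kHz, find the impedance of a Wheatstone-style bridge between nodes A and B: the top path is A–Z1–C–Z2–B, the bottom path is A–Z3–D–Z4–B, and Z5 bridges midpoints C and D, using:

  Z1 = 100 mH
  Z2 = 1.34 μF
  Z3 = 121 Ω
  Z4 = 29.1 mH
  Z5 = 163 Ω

Step 1 — Angular frequency: ω = 2π·f = 2π·1040 = 6535 rad/s.
Step 2 — Component impedances:
  Z1: Z = jωL = j·6535·0.1 = 0 + j653.5 Ω
  Z2: Z = 1/(jωC) = -j/(ω·C) = 0 - j114.2 Ω
  Z3: Z = R = 121 Ω
  Z4: Z = jωL = j·6535·0.0291 = 0 + j190.2 Ω
  Z5: Z = R = 163 Ω
Step 3 — Bridge requires nodal analysis (the Z5 bridge couples midpoints C and D, so the two paths cannot be reduced to a simple series/parallel combination). Setting node B to ground and injecting 1 A at node A, the 3-node admittance system at A, C, D solves to V_A = Z_AB = 218.5 + j105.8 Ω = 242.8∠25.8° Ω.

Z = 218.5 + j105.8 Ω = 242.8∠25.8° Ω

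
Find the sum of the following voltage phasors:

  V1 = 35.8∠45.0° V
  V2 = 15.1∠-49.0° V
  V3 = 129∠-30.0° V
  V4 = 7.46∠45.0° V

Step 1 — Convert each phasor to rectangular form:
  V1 = 35.8·(cos(45.0°) + j·sin(45.0°)) = 25.31 + j25.31 V
  V2 = 15.1·(cos(-49.0°) + j·sin(-49.0°)) = 9.906 - j11.4 V
  V3 = 129·(cos(-30.0°) + j·sin(-30.0°)) = 111.7 - j64.5 V
  V4 = 7.46·(cos(45.0°) + j·sin(45.0°)) = 5.275 + j5.275 V
Step 2 — Sum components: V_total = 152.2 - j45.31 V.
Step 3 — Convert to polar: |V_total| = 158.8 V, ∠V_total = -16.6°.

V_total = 158.8∠-16.6° V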